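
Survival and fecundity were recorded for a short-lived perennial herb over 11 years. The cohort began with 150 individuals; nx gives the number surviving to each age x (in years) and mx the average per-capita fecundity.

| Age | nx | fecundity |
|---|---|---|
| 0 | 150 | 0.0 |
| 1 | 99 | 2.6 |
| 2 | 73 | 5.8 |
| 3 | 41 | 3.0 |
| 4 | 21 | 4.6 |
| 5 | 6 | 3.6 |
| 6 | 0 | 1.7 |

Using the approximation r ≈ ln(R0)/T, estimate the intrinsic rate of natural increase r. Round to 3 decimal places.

0.851

lx = nx/n0 = nx/150: 1, 0.66, 0.48667…, 0.27333…, 0.14, 0.04, 0
R0 = Σ lx·mx = 0 + 1.716 + 2.82267… + 0.82… + 0.644 + 0.144 + 0 = 6.146667…
Σ x·lx·mx = 13.117333…; T = 13.117333…/6.146667… = 2.13406…
r ≈ ln(R0)/T = ln(6.146667…)/2.13406… = 0.85092… → 0.851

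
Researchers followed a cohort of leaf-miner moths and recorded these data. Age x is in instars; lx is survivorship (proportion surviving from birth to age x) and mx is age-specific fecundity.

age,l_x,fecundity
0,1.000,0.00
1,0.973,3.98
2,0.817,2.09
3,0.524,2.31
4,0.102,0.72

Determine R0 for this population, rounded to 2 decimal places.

lx·mx by age: 0, 3.87254, 1.70753, 1.21044, 0.07344
R0 = Σ lx·mx = 6.86395 → 6.86

6.86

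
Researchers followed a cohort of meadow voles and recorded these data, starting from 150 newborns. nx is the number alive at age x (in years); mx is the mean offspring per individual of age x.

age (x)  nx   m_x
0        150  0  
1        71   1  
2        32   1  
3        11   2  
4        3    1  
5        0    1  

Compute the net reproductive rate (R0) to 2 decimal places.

lx = nx/n0 = nx/150: 1, 0.47333…, 0.21333…, 0.07333…, 0.02, 0
lx·mx by age: 0, 0.473333…, 0.213333…, 0.146667…, 0.02, 0
R0 = Σ lx·mx = 0.853333… → 0.85

0.85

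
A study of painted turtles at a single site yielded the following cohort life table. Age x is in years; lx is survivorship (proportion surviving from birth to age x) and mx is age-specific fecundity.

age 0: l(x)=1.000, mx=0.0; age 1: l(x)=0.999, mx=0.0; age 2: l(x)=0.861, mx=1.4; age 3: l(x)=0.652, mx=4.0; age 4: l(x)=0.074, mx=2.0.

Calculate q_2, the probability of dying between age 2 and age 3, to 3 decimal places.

0.243

q_2 = (l_2 − l_3) / l_2 = (0.861 − 0.652) / 0.861
     = 0.209 / 0.861 = 0.242741… → 0.243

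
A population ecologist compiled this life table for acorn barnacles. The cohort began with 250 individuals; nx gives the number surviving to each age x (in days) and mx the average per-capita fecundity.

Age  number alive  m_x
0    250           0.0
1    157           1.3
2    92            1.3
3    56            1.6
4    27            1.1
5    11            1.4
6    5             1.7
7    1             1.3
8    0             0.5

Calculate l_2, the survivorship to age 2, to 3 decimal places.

0.368

l_2 = n_2/n_0 = 92/250 = 0.368 → 0.368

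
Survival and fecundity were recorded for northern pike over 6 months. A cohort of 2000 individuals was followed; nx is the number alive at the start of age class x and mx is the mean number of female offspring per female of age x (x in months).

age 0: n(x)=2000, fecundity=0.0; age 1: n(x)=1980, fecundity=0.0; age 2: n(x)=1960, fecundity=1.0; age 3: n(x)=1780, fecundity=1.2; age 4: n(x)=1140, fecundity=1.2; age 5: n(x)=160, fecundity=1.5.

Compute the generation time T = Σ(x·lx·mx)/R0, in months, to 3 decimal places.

2.980

lx = nx/n0 = nx/2000: 1, 0.99, 0.98, 0.89, 0.57, 0.08
lx·mx: 0, 0, 0.98, 1.068, 0.684, 0.12 → R0 = 2.852
x·lx·mx: 0, 0, 1.96, 3.204, 2.736, 0.6 → Σ = 8.5
T = 8.5 / 2.852 = 2.980365… → 2.980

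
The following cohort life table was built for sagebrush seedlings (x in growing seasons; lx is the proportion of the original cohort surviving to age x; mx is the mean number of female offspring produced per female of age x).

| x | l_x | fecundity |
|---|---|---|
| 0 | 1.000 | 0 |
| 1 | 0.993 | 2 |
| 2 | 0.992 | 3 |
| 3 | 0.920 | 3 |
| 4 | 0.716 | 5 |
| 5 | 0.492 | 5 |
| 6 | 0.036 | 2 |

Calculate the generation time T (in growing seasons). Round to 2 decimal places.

3.13

lx·mx: 0, 1.986, 2.976, 2.76, 3.58, 2.46, 0.072 → R0 = 13.834
x·lx·mx: 0, 1.986, 5.952, 8.28, 14.32, 12.3, 0.432 → Σ = 43.27
T = 43.27 / 13.834 = 3.127801… → 3.13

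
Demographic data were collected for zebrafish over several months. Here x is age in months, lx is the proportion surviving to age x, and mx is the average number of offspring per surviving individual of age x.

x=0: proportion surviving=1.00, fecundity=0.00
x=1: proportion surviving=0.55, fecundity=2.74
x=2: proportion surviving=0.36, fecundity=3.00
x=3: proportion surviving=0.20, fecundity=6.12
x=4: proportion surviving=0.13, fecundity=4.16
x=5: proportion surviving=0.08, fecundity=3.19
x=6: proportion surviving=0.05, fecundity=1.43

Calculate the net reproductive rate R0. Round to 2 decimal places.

lx·mx by age: 0, 1.507, 1.08, 1.224, 0.5408, 0.2552, 0.0715
R0 = Σ lx·mx = 4.6785 → 4.68

4.68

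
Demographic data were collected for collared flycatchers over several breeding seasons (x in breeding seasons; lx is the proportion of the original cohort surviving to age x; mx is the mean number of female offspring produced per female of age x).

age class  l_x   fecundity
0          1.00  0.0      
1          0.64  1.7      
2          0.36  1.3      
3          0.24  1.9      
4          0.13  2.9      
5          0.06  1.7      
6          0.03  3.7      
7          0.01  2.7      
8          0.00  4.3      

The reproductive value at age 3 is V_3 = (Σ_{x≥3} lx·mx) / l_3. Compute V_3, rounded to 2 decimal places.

lx·mx for x ≥ 3: 0.456, 0.377, 0.102, 0.111, 0.027, 0 → sum = 1.073
V_3 = 1.073 / l_3 = 1.073 / 0.24 = 4.470833… → 4.47

4.47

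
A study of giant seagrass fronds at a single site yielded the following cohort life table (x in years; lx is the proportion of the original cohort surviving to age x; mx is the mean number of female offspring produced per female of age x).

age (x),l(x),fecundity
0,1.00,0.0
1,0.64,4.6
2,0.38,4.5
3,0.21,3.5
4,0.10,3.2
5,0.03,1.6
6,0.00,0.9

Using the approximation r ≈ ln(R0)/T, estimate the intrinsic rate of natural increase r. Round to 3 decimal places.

R0 = Σ lx·mx = 0 + 2.944 + 1.71 + 0.735 + 0.32 + 0.048 + 0 = 5.757
Σ x·lx·mx = 10.089; T = 10.089/5.757 = 1.75248…
r ≈ ln(R0)/T = ln(5.757)/1.75248… = 0.99883… → 0.999

0.999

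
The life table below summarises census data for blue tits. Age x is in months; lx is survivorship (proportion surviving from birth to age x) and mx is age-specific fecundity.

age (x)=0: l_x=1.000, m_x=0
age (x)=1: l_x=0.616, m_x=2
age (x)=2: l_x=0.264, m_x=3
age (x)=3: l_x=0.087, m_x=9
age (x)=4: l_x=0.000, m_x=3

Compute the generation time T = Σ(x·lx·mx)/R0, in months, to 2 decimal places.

1.84

lx·mx: 0, 1.232, 0.792, 0.783, 0 → R0 = 2.807
x·lx·mx: 0, 1.232, 1.584, 2.349, 0 → Σ = 5.165
T = 5.165 / 2.807 = 1.840043… → 1.84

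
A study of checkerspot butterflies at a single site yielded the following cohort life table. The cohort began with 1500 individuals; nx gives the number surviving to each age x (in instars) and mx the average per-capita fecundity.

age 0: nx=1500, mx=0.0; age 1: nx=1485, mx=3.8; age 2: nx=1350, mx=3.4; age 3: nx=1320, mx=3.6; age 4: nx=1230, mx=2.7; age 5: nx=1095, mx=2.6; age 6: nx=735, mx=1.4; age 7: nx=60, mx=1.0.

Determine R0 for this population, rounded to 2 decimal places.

14.83

lx = nx/n0 = nx/1500: 1, 0.99, 0.9, 0.88, 0.82, 0.73, 0.49, 0.04
lx·mx by age: 0, 3.762, 3.06, 3.168, 2.214, 1.898, 0.686, 0.04
R0 = Σ lx·mx = 14.828 → 14.83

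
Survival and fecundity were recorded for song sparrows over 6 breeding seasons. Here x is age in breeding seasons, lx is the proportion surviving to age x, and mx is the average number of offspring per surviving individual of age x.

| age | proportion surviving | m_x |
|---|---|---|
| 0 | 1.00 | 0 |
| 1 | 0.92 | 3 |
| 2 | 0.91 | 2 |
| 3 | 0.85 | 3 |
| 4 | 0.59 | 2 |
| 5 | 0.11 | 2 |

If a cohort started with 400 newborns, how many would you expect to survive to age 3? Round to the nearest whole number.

340

Expected survivors = N0 · l_3 = 400 × 0.85 = 340 → 340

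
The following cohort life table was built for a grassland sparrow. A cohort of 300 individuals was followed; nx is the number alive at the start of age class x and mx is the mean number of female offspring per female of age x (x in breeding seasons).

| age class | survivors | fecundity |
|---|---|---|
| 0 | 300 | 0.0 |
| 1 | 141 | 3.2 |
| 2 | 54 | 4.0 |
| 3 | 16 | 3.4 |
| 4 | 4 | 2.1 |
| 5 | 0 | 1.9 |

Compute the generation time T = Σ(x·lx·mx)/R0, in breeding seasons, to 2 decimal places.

1.48

lx = nx/n0 = nx/300: 1, 0.47, 0.18, 0.05333…, 0.01333…, 0
lx·mx: 0, 1.504, 0.72, 0.181333…, 0.028…, 0 → R0 = 2.433333…
x·lx·mx: 0, 1.504, 1.44, 0.544…, 0.112…, 0 → Σ = 3.6…
T = 3.6… / 2.433333… = 1.479452… → 1.48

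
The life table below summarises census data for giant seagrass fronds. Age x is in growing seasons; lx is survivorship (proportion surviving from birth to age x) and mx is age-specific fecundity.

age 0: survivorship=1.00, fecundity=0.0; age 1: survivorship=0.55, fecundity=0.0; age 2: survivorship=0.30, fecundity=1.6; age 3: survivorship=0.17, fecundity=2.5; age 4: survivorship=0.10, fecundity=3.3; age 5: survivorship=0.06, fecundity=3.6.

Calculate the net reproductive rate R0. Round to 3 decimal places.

1.451

lx·mx by age: 0, 0, 0.48, 0.425, 0.33, 0.216
R0 = Σ lx·mx = 1.451 → 1.451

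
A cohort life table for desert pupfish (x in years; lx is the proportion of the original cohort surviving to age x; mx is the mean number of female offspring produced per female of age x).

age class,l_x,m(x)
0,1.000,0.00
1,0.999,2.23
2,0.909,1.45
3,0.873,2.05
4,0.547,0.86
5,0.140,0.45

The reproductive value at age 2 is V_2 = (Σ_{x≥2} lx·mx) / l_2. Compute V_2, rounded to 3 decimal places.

lx·mx for x ≥ 2: 1.31805, 1.78965, 0.47042, 0.063 → sum = 3.64112
V_2 = 3.64112 / l_2 = 3.64112 / 0.909 = 4.005633… → 4.006

4.006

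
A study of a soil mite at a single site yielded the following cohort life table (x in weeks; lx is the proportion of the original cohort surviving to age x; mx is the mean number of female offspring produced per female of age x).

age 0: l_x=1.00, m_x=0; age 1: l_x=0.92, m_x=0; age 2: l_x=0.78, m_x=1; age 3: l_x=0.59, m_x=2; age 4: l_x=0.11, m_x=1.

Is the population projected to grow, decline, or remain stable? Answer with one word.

growing

R0 = Σ lx·mx = 0 + 0 + 0.78 + 1.18 + 0.11 = 2.07
R0 > 1, so the population is growing.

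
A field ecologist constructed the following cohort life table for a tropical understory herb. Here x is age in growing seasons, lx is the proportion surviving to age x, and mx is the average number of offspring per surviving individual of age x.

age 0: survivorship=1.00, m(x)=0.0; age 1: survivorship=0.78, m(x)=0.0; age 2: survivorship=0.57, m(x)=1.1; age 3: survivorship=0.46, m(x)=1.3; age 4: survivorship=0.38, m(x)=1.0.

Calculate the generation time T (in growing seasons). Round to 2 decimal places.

2.85

lx·mx: 0, 0, 0.627, 0.598, 0.38 → R0 = 1.605
x·lx·mx: 0, 0, 1.254, 1.794, 1.52 → Σ = 4.568
T = 4.568 / 1.605 = 2.846106… → 2.85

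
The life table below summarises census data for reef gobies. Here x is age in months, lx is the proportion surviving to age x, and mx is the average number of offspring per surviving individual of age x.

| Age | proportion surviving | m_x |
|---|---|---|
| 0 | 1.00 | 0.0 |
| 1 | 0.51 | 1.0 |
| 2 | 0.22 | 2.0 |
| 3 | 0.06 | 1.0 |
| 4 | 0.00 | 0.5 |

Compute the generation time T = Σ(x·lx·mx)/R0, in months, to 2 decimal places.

1.55

lx·mx: 0, 0.51, 0.44, 0.06, 0 → R0 = 1.01
x·lx·mx: 0, 0.51, 0.88, 0.18, 0 → Σ = 1.57
T = 1.57 / 1.01 = 1.554455… → 1.55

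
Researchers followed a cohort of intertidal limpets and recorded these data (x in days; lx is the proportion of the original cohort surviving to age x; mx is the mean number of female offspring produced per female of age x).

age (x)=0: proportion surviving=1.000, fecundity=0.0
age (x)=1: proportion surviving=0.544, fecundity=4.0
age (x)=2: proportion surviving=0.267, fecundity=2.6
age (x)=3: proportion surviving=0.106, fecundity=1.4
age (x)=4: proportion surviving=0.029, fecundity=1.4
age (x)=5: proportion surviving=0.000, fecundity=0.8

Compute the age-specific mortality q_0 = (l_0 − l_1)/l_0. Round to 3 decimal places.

q_0 = (l_0 − l_1) / l_0 = (1 − 0.544) / 1
     = 0.456 / 1 = 0.456 → 0.456

0.456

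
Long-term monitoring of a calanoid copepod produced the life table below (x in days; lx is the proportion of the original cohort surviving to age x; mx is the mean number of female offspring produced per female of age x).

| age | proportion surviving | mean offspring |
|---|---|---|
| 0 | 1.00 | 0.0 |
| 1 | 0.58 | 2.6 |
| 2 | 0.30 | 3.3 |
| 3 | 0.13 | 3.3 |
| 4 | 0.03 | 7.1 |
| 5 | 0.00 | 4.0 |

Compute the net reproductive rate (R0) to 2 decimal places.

3.14

lx·mx by age: 0, 1.508, 0.99, 0.429, 0.213, 0
R0 = Σ lx·mx = 3.14 → 3.14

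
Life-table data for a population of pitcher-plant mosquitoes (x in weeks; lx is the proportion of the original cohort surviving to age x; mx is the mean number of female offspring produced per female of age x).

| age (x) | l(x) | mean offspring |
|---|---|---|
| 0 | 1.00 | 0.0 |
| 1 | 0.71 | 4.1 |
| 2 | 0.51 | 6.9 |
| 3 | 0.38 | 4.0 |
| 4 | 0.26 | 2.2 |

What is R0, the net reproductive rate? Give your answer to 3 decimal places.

8.522

lx·mx by age: 0, 2.911, 3.519, 1.52, 0.572
R0 = Σ lx·mx = 8.522 → 8.522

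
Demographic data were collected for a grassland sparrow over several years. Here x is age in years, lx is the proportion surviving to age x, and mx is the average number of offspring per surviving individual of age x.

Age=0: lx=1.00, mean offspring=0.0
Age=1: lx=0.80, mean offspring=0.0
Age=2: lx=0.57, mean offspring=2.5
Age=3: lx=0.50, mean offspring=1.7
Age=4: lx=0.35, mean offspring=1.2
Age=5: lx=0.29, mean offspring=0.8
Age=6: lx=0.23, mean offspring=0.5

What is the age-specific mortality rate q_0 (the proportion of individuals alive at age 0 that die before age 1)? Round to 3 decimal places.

q_0 = (l_0 − l_1) / l_0 = (1 − 0.8) / 1
     = 0.2 / 1 = 0.2 → 0.200

0.200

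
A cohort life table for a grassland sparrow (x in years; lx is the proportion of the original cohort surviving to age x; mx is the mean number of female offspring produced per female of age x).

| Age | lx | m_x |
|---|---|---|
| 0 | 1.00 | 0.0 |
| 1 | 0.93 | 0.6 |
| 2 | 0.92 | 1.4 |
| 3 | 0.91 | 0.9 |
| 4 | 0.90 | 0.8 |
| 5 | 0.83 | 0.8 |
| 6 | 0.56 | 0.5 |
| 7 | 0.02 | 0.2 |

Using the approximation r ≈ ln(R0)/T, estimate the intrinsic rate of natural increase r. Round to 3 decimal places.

R0 = Σ lx·mx = 0 + 0.558 + 1.288 + 0.819 + 0.72 + 0.664 + 0.28 + 0.004 = 4.333
Σ x·lx·mx = 13.499; T = 13.499/4.333 = 3.11539…
r ≈ ln(R0)/T = ln(4.333)/3.11539… = 0.47065… → 0.471

0.471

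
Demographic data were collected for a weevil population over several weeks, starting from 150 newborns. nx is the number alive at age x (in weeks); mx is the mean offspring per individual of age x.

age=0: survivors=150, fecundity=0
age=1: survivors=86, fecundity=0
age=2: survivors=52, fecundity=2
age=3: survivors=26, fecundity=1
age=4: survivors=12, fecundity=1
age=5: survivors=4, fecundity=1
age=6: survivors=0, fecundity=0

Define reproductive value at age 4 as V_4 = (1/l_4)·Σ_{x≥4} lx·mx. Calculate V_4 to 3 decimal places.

1.333

lx = nx/n0 = nx/150: 1, 0.57333…, 0.34667…, 0.17333…, 0.08, 0.02667…, 0
lx·mx for x ≥ 4: 0.08, 0.026667…, 0 → sum = 0.106667…
V_4 = 0.106667… / l_4 = 0.106667… / 0.08 = 1.333333… → 1.333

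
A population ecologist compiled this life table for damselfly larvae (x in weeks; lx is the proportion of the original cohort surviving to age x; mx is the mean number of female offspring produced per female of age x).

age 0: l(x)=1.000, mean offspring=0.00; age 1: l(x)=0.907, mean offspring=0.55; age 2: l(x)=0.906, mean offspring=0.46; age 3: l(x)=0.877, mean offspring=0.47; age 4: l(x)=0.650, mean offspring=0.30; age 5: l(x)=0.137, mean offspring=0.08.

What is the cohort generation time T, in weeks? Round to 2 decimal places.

lx·mx: 0, 0.49885, 0.41676, 0.41219, 0.195, 0.01096 → R0 = 1.53376
x·lx·mx: 0, 0.49885, 0.83352, 1.23657, 0.78, 0.0548 → Σ = 3.40374
T = 3.40374 / 1.53376 = 2.219213… → 2.22

2.22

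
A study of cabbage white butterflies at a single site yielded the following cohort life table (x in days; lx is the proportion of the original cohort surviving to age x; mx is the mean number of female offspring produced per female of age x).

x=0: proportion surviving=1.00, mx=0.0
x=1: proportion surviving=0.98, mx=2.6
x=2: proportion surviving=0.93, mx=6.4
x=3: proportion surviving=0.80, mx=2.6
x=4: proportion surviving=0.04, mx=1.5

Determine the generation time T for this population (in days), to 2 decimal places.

lx·mx: 0, 2.548, 5.952, 2.08, 0.06 → R0 = 10.64
x·lx·mx: 0, 2.548, 11.904, 6.24, 0.24 → Σ = 20.932
T = 20.932 / 10.64 = 1.967293… → 1.97

1.97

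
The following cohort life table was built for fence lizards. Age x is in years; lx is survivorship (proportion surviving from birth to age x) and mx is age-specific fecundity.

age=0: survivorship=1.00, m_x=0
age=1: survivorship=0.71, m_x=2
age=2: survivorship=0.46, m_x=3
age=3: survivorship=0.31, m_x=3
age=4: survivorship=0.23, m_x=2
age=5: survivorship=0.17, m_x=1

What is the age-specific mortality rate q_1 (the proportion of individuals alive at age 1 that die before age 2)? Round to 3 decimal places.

0.352

q_1 = (l_1 − l_2) / l_1 = (0.71 − 0.46) / 0.71
     = 0.25 / 0.71 = 0.352113… → 0.352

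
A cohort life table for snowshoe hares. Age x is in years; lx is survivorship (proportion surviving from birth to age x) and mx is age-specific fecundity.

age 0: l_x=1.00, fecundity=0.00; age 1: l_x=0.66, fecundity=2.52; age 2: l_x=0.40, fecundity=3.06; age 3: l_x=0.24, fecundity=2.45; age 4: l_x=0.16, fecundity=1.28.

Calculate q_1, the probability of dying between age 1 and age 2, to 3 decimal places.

0.394

q_1 = (l_1 − l_2) / l_1 = (0.66 − 0.4) / 0.66
     = 0.26 / 0.66 = 0.393939… → 0.394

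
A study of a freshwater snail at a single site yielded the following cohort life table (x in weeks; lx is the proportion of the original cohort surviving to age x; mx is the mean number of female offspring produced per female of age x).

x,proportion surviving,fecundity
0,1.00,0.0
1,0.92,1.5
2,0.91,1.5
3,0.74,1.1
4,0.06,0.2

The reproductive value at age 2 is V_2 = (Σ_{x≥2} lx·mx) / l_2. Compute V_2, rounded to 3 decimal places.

2.408

lx·mx for x ≥ 2: 1.365, 0.814, 0.012 → sum = 2.191
V_2 = 2.191 / l_2 = 2.191 / 0.91 = 2.407692… → 2.408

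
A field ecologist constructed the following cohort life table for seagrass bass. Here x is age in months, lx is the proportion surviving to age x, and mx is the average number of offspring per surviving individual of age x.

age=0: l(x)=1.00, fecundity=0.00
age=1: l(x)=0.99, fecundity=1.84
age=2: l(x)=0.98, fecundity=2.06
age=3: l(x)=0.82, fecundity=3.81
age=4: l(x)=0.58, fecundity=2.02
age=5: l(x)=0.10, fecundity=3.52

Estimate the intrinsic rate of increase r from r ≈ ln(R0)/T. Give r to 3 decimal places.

0.837

R0 = Σ lx·mx = 0 + 1.8216 + 2.0188 + 3.1242 + 1.1716 + 0.352 = 8.4882
Σ x·lx·mx = 21.6782; T = 21.6782/8.4882 = 2.55392…
r ≈ ln(R0)/T = ln(8.4882)/2.55392… = 0.83741… → 0.837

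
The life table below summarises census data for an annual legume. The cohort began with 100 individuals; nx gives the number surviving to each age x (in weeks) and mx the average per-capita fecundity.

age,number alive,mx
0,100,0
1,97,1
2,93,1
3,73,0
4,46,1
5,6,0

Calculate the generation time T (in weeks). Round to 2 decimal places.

1.98

lx = nx/n0 = nx/100: 1, 0.97, 0.93, 0.73, 0.46, 0.06
lx·mx: 0, 0.97, 0.93, 0, 0.46, 0 → R0 = 2.36
x·lx·mx: 0, 0.97, 1.86, 0, 1.84, 0 → Σ = 4.67
T = 4.67 / 2.36 = 1.978814… → 1.98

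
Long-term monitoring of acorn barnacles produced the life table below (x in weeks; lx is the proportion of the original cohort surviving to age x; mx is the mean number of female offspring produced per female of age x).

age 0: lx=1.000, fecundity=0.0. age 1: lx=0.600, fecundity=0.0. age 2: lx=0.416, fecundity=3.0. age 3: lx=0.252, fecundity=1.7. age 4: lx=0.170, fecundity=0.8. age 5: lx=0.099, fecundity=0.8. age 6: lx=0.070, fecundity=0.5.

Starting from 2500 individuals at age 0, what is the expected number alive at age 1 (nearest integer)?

Expected survivors = N0 · l_1 = 2500 × 0.600 = 1500 → 1500

1500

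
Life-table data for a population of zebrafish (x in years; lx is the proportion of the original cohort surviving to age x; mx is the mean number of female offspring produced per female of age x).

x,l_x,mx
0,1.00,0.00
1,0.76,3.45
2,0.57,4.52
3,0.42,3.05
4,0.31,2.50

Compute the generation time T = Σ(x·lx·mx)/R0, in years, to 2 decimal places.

lx·mx: 0, 2.622, 2.5764, 1.281, 0.775 → R0 = 7.2544
x·lx·mx: 0, 2.622, 5.1528, 3.843, 3.1 → Σ = 14.7178
T = 14.7178 / 7.2544 = 2.02881… → 2.03

2.03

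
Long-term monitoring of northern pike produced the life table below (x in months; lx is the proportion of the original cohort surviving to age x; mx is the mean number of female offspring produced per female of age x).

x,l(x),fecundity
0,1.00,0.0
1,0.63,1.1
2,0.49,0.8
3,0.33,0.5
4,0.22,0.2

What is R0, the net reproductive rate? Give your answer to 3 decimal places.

lx·mx by age: 0, 0.693, 0.392, 0.165, 0.044
R0 = Σ lx·mx = 1.294 → 1.294

1.294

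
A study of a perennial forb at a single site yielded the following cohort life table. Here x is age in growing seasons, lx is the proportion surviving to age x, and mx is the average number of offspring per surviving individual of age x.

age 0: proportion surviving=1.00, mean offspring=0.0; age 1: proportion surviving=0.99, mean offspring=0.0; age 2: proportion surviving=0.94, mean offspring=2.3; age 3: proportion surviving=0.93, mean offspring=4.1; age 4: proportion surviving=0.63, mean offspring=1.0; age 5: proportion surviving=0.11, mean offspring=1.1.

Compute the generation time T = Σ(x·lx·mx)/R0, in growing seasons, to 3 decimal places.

2.808

lx·mx: 0, 0, 2.162, 3.813, 0.63, 0.121 → R0 = 6.726
x·lx·mx: 0, 0, 4.324, 11.439, 2.52, 0.605 → Σ = 18.888
T = 18.888 / 6.726 = 2.808207… → 2.808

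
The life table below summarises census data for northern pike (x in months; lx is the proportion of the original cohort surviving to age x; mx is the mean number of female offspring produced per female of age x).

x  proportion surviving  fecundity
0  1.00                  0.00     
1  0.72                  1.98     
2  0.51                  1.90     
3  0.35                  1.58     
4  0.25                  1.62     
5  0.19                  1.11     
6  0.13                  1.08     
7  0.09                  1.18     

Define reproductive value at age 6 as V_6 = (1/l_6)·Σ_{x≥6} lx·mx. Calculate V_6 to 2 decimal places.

lx·mx for x ≥ 6: 0.1404, 0.1062 → sum = 0.2466
V_6 = 0.2466 / l_6 = 0.2466 / 0.13 = 1.896923… → 1.90

1.90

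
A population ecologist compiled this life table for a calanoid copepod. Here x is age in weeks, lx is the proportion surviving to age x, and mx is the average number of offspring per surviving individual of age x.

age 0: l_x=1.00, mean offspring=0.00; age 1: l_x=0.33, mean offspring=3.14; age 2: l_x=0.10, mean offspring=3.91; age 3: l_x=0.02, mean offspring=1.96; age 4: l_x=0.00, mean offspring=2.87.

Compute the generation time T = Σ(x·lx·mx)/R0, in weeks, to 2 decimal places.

1.32

lx·mx: 0, 1.0362, 0.391, 0.0392, 0 → R0 = 1.4664
x·lx·mx: 0, 1.0362, 0.782, 0.1176, 0 → Σ = 1.9358
T = 1.9358 / 1.4664 = 1.320104… → 1.32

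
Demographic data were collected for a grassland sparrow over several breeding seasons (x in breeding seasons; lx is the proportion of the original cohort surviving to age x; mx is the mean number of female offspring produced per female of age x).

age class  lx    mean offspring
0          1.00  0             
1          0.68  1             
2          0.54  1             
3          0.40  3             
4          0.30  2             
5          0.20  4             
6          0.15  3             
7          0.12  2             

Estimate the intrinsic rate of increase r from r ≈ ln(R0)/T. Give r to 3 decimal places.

R0 = Σ lx·mx = 0 + 0.68 + 0.54 + 1.2 + 0.6 + 0.8 + 0.45 + 0.24 = 4.51
Σ x·lx·mx = 16.14; T = 16.14/4.51 = 3.57871…
r ≈ ln(R0)/T = ln(4.51)/3.57871… = 0.4209… → 0.421

0.421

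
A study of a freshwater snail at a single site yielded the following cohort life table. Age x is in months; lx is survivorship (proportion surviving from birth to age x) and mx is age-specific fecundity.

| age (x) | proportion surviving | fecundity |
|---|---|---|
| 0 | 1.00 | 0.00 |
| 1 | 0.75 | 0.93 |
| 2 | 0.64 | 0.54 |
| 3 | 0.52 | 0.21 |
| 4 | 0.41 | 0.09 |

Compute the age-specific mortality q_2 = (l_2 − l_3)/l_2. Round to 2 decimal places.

q_2 = (l_2 − l_3) / l_2 = (0.64 − 0.52) / 0.64
     = 0.12 / 0.64 = 0.1875 → 0.19

0.19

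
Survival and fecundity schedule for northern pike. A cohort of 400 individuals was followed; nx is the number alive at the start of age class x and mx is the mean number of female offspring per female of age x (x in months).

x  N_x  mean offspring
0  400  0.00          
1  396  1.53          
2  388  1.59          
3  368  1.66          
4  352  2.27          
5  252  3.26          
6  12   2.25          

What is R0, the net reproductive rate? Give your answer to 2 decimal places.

8.70

lx = nx/n0 = nx/400: 1, 0.99, 0.97, 0.92, 0.88, 0.63, 0.03
lx·mx by age: 0, 1.5147, 1.5423, 1.5272, 1.9976, 2.0538, 0.0675
R0 = Σ lx·mx = 8.7031 → 8.70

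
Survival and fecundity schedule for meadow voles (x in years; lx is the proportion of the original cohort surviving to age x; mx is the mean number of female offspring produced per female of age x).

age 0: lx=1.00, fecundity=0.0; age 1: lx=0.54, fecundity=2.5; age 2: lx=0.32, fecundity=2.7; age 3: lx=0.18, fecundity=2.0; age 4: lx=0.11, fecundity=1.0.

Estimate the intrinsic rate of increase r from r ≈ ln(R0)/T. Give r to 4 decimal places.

0.5763

R0 = Σ lx·mx = 0 + 1.35 + 0.864 + 0.36 + 0.11 = 2.684
Σ x·lx·mx = 4.598; T = 4.598/2.684 = 1.71311…
r ≈ ln(R0)/T = ln(2.684)/1.71311… = 0.576323… → 0.5763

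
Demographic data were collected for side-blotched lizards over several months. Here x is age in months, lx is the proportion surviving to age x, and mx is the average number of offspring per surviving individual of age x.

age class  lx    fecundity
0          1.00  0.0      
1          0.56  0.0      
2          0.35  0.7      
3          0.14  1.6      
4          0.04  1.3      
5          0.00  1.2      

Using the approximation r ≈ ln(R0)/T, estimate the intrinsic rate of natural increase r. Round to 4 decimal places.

-0.2480

R0 = Σ lx·mx = 0 + 0 + 0.245 + 0.224 + 0.052 + 0 = 0.521
Σ x·lx·mx = 1.37; T = 1.37/0.521 = 2.62956…
r ≈ ln(R0)/T = ln(0.521)/2.62956… = -0.247952… → -0.2480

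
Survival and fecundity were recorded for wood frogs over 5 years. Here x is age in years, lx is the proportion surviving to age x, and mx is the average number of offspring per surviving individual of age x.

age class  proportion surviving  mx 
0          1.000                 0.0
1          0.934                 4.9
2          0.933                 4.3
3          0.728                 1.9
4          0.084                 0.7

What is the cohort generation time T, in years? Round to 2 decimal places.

1.69

lx·mx: 0, 4.5766, 4.0119, 1.3832, 0.0588 → R0 = 10.0305
x·lx·mx: 0, 4.5766, 8.0238, 4.1496, 0.2352 → Σ = 16.9852
T = 16.9852 / 10.0305 = 1.693355… → 1.69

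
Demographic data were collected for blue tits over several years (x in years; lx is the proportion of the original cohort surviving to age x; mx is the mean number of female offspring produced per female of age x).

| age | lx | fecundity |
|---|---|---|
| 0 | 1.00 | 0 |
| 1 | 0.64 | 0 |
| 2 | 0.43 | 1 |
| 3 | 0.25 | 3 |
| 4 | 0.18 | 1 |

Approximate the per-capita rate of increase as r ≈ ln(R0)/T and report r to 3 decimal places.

R0 = Σ lx·mx = 0 + 0 + 0.43 + 0.75 + 0.18 = 1.36
Σ x·lx·mx = 3.83; T = 3.83/1.36 = 2.81618…
r ≈ ln(R0)/T = ln(1.36)/2.81618… = 0.10919… → 0.109

0.109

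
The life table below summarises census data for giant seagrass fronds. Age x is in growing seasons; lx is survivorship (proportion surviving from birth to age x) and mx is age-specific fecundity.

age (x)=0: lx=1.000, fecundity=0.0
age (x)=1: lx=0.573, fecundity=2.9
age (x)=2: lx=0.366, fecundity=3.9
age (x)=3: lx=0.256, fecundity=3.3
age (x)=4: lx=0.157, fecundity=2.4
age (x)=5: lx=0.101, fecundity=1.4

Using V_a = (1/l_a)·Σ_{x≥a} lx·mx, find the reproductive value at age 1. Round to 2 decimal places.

7.77

lx·mx for x ≥ 1: 1.6617, 1.4274, 0.8448, 0.3768, 0.1414 → sum = 4.4521
V_1 = 4.4521 / l_1 = 4.4521 / 0.573 = 7.769808… → 7.77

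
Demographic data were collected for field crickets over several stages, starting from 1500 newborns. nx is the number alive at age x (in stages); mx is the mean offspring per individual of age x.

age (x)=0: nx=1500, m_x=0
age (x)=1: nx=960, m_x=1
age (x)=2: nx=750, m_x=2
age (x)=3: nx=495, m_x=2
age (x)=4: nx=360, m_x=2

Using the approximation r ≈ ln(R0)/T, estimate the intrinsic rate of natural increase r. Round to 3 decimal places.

0.435

lx = nx/n0 = nx/1500: 1, 0.64, 0.5, 0.33, 0.24
R0 = Σ lx·mx = 0 + 0.64 + 1 + 0.66 + 0.48 = 2.78
Σ x·lx·mx = 6.54; T = 6.54/2.78 = 2.35252…
r ≈ ln(R0)/T = ln(2.78)/2.35252… = 0.43462… → 0.435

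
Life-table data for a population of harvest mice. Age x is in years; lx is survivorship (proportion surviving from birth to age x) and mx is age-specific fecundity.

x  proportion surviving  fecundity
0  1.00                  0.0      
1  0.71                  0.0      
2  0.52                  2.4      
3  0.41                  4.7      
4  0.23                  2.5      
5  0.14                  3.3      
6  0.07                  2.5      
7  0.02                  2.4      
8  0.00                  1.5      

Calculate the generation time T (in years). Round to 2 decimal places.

3.22

lx·mx: 0, 0, 1.248, 1.927, 0.575, 0.462, 0.175, 0.048, 0 → R0 = 4.435
x·lx·mx: 0, 0, 2.496, 5.781, 2.3, 2.31, 1.05, 0.336, 0 → Σ = 14.273
T = 14.273 / 4.435 = 3.218264… → 3.22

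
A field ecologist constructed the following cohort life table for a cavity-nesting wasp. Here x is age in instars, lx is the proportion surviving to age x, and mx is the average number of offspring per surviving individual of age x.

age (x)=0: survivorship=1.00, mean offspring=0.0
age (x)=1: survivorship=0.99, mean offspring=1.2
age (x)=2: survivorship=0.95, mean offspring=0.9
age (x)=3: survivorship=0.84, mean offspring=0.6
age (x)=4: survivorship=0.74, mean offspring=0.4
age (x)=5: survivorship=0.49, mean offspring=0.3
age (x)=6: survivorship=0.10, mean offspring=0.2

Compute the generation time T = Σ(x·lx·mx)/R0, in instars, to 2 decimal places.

lx·mx: 0, 1.188, 0.855, 0.504, 0.296, 0.147, 0.02 → R0 = 3.01
x·lx·mx: 0, 1.188, 1.71, 1.512, 1.184, 0.735, 0.12 → Σ = 6.449
T = 6.449 / 3.01 = 2.142525… → 2.14

2.14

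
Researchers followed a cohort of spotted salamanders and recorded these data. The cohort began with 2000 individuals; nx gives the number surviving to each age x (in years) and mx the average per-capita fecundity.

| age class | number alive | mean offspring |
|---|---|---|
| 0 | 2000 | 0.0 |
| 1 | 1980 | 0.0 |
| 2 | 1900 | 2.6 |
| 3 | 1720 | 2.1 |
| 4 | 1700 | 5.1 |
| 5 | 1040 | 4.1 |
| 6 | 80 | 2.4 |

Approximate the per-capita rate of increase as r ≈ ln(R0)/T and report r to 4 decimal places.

0.6635

lx = nx/n0 = nx/2000: 1, 0.99, 0.95, 0.86, 0.85, 0.52, 0.04
R0 = Σ lx·mx = 0 + 0 + 2.47 + 1.806 + 4.335 + 2.132 + 0.096 = 10.839
Σ x·lx·mx = 38.934; T = 38.934/10.839 = 3.59203…
r ≈ ln(R0)/T = ln(10.839)/3.59203… = 0.663455… → 0.6635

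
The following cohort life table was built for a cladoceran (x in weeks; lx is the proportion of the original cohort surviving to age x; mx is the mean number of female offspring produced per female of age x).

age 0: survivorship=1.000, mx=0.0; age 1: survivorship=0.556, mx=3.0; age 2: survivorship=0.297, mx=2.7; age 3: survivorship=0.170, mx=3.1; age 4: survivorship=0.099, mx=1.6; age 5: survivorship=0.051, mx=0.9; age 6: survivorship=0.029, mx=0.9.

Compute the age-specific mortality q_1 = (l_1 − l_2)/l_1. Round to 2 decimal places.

0.47

q_1 = (l_1 − l_2) / l_1 = (0.556 − 0.297) / 0.556
     = 0.259 / 0.556 = 0.465827… → 0.47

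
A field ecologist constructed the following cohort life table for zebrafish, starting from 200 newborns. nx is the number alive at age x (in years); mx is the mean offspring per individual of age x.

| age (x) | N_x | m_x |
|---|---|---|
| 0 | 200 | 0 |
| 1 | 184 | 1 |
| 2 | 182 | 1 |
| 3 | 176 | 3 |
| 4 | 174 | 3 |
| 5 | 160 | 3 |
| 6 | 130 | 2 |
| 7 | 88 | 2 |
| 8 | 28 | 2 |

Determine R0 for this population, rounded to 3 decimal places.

11.940

lx = nx/n0 = nx/200: 1, 0.92, 0.91, 0.88, 0.87, 0.8, 0.65, 0.44, 0.14
lx·mx by age: 0, 0.92, 0.91, 2.64, 2.61, 2.4, 1.3, 0.88, 0.28
R0 = Σ lx·mx = 11.94 → 11.940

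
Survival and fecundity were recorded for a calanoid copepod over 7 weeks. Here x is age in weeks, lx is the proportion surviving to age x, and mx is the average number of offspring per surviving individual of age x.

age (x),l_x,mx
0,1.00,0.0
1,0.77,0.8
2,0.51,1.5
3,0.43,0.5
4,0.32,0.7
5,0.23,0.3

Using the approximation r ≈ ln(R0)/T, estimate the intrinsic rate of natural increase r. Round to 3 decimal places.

0.298

R0 = Σ lx·mx = 0 + 0.616 + 0.765 + 0.215 + 0.224 + 0.069 = 1.889
Σ x·lx·mx = 4.032; T = 4.032/1.889 = 2.13446…
r ≈ ln(R0)/T = ln(1.889)/2.13446… = 0.29799… → 0.298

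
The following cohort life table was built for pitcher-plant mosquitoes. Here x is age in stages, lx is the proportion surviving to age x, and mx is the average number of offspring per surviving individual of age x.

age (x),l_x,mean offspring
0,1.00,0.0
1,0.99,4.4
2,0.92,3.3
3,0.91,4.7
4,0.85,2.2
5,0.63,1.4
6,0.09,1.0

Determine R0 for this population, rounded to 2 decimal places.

lx·mx by age: 0, 4.356, 3.036, 4.277, 1.87, 0.882, 0.09
R0 = Σ lx·mx = 14.511 → 14.51

14.51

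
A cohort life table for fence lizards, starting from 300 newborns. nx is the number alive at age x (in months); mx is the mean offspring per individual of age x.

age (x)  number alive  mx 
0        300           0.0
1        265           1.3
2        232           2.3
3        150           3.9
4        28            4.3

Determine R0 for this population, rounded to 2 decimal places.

5.28

lx = nx/n0 = nx/300: 1, 0.88333…, 0.77333…, 0.5, 0.09333…
lx·mx by age: 0, 1.148333…, 1.778667…, 1.95, 0.401333…
R0 = Σ lx·mx = 5.278333… → 5.28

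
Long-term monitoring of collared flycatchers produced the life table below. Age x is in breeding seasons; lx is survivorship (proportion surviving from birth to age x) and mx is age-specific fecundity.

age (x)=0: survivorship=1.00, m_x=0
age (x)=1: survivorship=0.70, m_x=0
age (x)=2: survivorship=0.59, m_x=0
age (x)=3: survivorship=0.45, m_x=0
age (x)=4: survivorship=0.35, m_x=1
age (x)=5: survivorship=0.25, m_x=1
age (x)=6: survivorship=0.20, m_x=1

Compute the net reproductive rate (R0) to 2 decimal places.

0.80

lx·mx by age: 0, 0, 0, 0, 0.35, 0.25, 0.2
R0 = Σ lx·mx = 0.8 → 0.80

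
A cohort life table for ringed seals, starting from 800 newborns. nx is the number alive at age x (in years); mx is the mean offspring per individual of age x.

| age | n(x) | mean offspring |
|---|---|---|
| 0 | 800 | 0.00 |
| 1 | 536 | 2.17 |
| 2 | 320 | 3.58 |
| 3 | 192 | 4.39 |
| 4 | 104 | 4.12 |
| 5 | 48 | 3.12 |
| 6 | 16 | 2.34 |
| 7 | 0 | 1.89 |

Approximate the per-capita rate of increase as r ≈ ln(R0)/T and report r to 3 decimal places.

0.673

lx = nx/n0 = nx/800: 1, 0.67, 0.4, 0.24, 0.13, 0.06, 0.02, 0
R0 = Σ lx·mx = 0 + 1.4539 + 1.432 + 1.0536 + 0.5356 + 0.1872 + 0.0468 + 0 = 4.7091
Σ x·lx·mx = 10.8379; T = 10.8379/4.7091 = 2.30148…
r ≈ ln(R0)/T = ln(4.7091)/2.30148… = 0.67326… → 0.673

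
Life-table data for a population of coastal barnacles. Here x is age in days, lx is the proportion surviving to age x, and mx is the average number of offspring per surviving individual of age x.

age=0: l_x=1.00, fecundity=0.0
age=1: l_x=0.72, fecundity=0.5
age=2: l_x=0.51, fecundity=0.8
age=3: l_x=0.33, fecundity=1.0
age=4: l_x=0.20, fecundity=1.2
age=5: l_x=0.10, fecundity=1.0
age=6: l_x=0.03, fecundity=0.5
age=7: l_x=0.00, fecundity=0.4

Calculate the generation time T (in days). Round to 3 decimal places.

lx·mx: 0, 0.36, 0.408, 0.33, 0.24, 0.1, 0.015, 0 → R0 = 1.453
x·lx·mx: 0, 0.36, 0.816, 0.99, 0.96, 0.5, 0.09, 0 → Σ = 3.716
T = 3.716 / 1.453 = 2.557467… → 2.557

2.557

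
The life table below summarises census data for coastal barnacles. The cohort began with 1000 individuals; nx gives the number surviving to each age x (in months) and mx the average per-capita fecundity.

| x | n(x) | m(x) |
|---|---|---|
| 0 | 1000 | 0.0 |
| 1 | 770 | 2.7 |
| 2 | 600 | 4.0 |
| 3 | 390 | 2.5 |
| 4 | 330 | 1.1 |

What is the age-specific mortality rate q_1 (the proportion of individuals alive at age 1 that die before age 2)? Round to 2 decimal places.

0.22

lx = nx/n0 = nx/1000: 1, 0.77, 0.6, 0.39, 0.33
q_1 = (l_1 − l_2) / l_1 = (0.77 − 0.6) / 0.77
     = 0.17 / 0.77 = 0.220779… → 0.22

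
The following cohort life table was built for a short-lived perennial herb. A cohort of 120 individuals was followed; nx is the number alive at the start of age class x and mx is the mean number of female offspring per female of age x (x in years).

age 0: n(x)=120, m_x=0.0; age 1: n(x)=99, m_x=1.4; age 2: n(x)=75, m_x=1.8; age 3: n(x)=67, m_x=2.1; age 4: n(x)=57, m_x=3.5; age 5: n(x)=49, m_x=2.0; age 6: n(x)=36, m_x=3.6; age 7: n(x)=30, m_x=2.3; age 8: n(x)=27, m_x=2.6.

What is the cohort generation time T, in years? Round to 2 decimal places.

lx = nx/n0 = nx/120: 1, 0.825, 0.625, 0.55833…, 0.475, 0.40833…, 0.3, 0.25, 0.225
lx·mx: 0, 1.155, 1.125, 1.1725…, 1.6625, 0.816667…, 1.08, 0.575, 0.585 → R0 = 8.171667…
x·lx·mx: 0, 1.155, 2.25, 3.5175…, 6.65, 4.083333…, 6.48, 4.025, 4.68 → Σ = 32.840833…
T = 32.840833… / 8.171667… = 4.018866… → 4.02

4.02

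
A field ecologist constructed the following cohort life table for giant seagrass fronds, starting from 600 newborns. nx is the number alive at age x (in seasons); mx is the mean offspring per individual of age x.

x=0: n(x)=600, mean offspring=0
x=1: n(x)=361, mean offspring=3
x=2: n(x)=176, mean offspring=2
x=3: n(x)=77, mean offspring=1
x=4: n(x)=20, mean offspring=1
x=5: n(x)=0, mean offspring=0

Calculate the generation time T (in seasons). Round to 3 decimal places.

1.369

lx = nx/n0 = nx/600: 1, 0.60167…, 0.29333…, 0.12833…, 0.03333…, 0
lx·mx: 0, 1.805…, 0.586667…, 0.128333…, 0.033333…, 0 → R0 = 2.553333…
x·lx·mx: 0, 1.805…, 1.173333…, 0.385…, 0.133333…, 0 → Σ = 3.496667…
T = 3.496667… / 2.553333… = 1.369452… → 1.369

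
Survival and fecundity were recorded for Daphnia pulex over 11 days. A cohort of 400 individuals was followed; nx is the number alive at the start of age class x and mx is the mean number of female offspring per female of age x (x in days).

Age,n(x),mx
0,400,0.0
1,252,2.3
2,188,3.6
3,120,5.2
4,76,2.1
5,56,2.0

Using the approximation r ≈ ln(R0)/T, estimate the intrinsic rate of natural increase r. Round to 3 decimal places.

0.724

lx = nx/n0 = nx/400: 1, 0.63, 0.47, 0.3, 0.19, 0.14
R0 = Σ lx·mx = 0 + 1.449 + 1.692 + 1.56 + 0.399 + 0.28 = 5.38
Σ x·lx·mx = 12.509; T = 12.509/5.38 = 2.32509…
r ≈ ln(R0)/T = ln(5.38)/2.32509… = 0.72371… → 0.724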